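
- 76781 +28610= -48171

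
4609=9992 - 5383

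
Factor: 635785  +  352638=823^1 * 1201^1 =988423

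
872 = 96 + 776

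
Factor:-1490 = -2^1*5^1*149^1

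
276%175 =101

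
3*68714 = 206142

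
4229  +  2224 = 6453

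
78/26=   3 = 3.00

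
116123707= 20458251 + 95665456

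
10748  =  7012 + 3736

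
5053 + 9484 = 14537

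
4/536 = 1/134 = 0.01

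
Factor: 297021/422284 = 2^(-2 )*3^1*181^1*193^( - 1) = 543/772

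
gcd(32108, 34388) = 4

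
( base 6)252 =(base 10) 104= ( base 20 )54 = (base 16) 68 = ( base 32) 38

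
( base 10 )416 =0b110100000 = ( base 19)12h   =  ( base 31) DD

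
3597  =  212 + 3385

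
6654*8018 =53351772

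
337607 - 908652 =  - 571045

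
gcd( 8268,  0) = 8268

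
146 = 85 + 61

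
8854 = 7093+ 1761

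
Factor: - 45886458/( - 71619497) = 2^1*3^1*41^ ( -1 )*73^( - 1)*23929^ ( - 1) * 7647743^1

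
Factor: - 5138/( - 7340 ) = 2^( - 1 ) *5^( - 1 )*7^1 = 7/10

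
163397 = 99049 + 64348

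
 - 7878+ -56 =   -  7934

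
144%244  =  144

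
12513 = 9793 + 2720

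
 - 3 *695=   -  2085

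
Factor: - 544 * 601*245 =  - 2^5*5^1  *7^2 *17^1*601^1= - 80101280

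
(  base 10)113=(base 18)65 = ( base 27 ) 45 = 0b1110001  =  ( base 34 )3B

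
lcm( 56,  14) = 56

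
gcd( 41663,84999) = 1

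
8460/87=97+7/29 = 97.24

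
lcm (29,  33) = 957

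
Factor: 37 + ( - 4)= 3^1*11^1=33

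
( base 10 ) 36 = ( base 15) 26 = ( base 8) 44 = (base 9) 40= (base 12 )30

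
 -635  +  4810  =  4175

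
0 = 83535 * 0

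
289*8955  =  2587995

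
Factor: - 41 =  - 41^1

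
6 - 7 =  - 1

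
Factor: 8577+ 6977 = 2^1*7^1* 11^1 * 101^1 =15554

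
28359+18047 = 46406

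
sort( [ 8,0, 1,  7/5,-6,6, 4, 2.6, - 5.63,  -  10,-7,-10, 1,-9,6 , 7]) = [-10,-10,-9 , - 7, - 6, - 5.63,0,1, 1, 7/5,  2.6,4,6, 6 , 7, 8 ]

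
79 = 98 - 19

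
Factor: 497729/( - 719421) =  - 3^(-1 ) *239807^(-1 )*497729^1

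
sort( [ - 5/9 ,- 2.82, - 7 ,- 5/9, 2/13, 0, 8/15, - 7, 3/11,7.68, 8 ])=[  -  7,  -  7, - 2.82,-5/9, - 5/9 , 0, 2/13,  3/11, 8/15,7.68, 8]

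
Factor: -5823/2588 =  - 2^( - 2 )*3^2   =  - 9/4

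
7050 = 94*75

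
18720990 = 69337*270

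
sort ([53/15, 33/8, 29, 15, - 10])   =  [ - 10,53/15,  33/8, 15, 29]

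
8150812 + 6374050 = 14524862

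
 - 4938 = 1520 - 6458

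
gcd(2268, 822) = 6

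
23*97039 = 2231897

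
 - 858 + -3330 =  - 4188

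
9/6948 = 1/772 = 0.00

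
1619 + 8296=9915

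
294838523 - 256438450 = 38400073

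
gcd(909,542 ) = 1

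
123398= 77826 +45572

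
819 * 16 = 13104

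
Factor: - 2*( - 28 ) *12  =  672 =2^5*3^1*7^1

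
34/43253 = 34/43253 = 0.00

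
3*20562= 61686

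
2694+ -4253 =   -  1559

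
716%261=194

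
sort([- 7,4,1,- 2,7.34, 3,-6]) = [-7, - 6,-2,1, 3 , 4, 7.34]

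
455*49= 22295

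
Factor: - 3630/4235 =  - 6/7 = - 2^1*3^1*7^( - 1 ) 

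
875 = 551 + 324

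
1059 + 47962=49021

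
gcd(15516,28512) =36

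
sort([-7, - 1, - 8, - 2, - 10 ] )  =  [ -10, - 8,- 7, - 2,-1]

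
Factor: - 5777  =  -53^1*109^1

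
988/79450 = 494/39725 = 0.01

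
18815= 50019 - 31204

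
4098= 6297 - 2199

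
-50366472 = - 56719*888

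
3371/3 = 1123+2/3 =1123.67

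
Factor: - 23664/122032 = -3^1* 17^1*263^( - 1 ) = - 51/263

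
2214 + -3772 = - 1558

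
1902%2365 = 1902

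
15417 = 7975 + 7442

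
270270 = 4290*63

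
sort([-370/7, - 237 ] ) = [- 237, - 370/7]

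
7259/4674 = 1 + 2585/4674= 1.55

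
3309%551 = 3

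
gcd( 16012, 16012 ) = 16012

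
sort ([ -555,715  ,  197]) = [ - 555,197,715]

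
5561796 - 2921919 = 2639877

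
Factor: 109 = 109^1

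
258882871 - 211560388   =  47322483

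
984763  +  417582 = 1402345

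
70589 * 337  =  23788493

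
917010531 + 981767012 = 1898777543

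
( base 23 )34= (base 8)111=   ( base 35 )23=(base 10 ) 73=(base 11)67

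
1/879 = 1/879  =  0.00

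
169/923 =13/71 = 0.18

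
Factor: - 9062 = -2^1*23^1*197^1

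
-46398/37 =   -  1254= - 1254.00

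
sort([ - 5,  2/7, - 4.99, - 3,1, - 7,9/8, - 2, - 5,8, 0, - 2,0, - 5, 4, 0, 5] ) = [ - 7, - 5, - 5, - 5, - 4.99, - 3, - 2, - 2, 0,0, 0,2/7 , 1, 9/8,4, 5,8]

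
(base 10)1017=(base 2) 1111111001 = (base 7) 2652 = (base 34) TV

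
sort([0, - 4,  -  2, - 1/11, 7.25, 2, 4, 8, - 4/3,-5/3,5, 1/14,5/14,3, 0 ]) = [ - 4,  -  2,-5/3, - 4/3, - 1/11, 0,0,1/14,5/14,2,3 , 4, 5, 7.25, 8]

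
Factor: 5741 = 5741^1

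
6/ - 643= - 1 + 637/643 = - 0.01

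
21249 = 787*27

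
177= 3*59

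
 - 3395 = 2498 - 5893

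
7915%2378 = 781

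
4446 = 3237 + 1209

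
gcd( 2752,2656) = 32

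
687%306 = 75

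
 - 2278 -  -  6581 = 4303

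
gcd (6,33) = 3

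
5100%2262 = 576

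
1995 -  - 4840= 6835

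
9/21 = 3/7 =0.43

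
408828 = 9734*42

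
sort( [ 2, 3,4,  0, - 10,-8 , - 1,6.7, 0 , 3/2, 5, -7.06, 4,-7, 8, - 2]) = [ - 10,  -  8 ,- 7.06, - 7, - 2,-1 , 0,0,3/2,2, 3, 4,4,5, 6.7, 8]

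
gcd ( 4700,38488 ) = 4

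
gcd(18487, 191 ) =1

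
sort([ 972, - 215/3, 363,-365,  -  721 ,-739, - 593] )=[ - 739 , - 721, -593,-365,-215/3, 363 , 972 ]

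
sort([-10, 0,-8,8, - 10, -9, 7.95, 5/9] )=[ - 10, - 10,-9,-8, 0, 5/9, 7.95, 8]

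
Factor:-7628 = - 2^2*1907^1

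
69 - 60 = 9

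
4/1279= 4/1279 = 0.00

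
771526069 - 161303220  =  610222849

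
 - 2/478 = - 1/239 = -0.00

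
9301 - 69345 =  - 60044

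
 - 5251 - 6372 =-11623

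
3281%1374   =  533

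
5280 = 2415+2865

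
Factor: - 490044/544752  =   - 2^( - 2)*3^( - 2)*13^( - 1)*421^1 = -  421/468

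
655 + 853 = 1508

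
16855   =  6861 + 9994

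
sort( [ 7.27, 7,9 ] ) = [ 7,7.27, 9]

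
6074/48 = 3037/24 =126.54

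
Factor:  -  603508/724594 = - 314/377= - 2^1*13^( - 1)*29^( -1 )*157^1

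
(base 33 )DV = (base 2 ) 111001100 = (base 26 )HI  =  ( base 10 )460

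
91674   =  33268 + 58406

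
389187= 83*4689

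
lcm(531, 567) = 33453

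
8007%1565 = 182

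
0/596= 0 = 0.00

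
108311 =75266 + 33045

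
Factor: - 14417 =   -  13^1 * 1109^1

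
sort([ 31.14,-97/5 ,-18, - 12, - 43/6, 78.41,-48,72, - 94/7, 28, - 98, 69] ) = [  -  98,  -  48, - 97/5,-18, - 94/7 ,-12, - 43/6,28, 31.14,69, 72,78.41 ]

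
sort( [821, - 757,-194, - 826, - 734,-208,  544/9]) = [ - 826, - 757,-734, - 208,-194, 544/9, 821]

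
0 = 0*( - 87389)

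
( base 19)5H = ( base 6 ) 304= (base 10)112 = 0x70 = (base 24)4G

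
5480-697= 4783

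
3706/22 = 168 + 5/11 = 168.45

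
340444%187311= 153133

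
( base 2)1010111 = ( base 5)322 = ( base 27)36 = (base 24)3F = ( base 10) 87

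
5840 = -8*(-730 ) 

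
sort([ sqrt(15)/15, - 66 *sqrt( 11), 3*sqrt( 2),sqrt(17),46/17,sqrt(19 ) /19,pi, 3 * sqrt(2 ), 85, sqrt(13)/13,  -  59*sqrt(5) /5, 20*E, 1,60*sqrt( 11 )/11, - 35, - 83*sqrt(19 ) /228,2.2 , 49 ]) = [  -  66*sqrt(11 ) , - 35,  -  59*sqrt(  5)/5, - 83*sqrt( 19)/228 , sqrt( 19)/19,sqrt(15)/15,  sqrt(13 )/13,1,2.2,46/17,  pi , sqrt( 17 ),3*sqrt ( 2),3 *sqrt ( 2 ),  60*sqrt(11)/11,49, 20*E,  85] 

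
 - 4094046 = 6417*( - 638)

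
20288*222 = 4503936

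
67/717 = 67/717 = 0.09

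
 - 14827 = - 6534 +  - 8293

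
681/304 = 2+73/304 = 2.24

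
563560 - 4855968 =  - 4292408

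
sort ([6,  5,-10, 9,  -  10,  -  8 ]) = [-10,-10, - 8,5, 6, 9 ] 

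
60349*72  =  4345128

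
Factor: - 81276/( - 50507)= 2^2*3^1*13^1*17^( - 1 )*521^1*2971^( - 1)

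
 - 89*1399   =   - 124511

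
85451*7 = 598157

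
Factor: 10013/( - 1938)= - 31/6 = - 2^(-1)*3^( - 1)*31^1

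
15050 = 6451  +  8599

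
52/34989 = 52/34989=0.00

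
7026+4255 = 11281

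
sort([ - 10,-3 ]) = [-10, - 3 ] 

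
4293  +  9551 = 13844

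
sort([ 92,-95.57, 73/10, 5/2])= [ - 95.57, 5/2, 73/10, 92]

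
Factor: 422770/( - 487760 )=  - 2^( - 3 )*7^( - 1 ) * 13^( - 1 )*631^1 =- 631/728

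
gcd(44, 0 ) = 44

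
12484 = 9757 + 2727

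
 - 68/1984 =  - 1 + 479/496= - 0.03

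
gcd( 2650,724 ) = 2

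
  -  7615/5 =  - 1523 = - 1523.00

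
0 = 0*1168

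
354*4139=1465206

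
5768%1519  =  1211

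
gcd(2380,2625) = 35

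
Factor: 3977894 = 2^1*127^1*15661^1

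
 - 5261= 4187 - 9448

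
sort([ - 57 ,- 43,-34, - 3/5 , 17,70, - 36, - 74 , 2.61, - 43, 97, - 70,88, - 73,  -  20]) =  [ - 74, - 73 , - 70, - 57,  -  43, - 43,-36, - 34, - 20,  -  3/5, 2.61,17,70, 88, 97 ] 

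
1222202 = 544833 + 677369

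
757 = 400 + 357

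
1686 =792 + 894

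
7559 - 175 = 7384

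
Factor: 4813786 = 2^1*79^1 * 30467^1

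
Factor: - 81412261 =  - 7^1*11630323^1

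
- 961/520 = - 2 + 79/520 = - 1.85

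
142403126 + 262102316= 404505442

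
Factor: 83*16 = 2^4*83^1 = 1328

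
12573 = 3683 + 8890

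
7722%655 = 517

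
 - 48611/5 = -9723 + 4/5  =  - 9722.20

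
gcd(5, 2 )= 1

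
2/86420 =1/43210 = 0.00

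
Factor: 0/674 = 0 = 0^1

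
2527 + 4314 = 6841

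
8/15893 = 8/15893 = 0.00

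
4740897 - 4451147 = 289750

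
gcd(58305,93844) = 1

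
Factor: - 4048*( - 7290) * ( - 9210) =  - 271786363200  =  - 2^6*3^7*5^2*11^1*23^1* 307^1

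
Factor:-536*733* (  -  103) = 2^3 * 67^1* 103^1*733^1 = 40467464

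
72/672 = 3/28 = 0.11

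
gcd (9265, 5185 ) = 85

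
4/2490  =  2/1245 = 0.00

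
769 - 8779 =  - 8010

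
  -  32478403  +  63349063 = 30870660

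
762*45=34290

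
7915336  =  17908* 442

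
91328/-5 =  - 18266+2/5 = -18265.60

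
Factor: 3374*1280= 4318720 = 2^9*5^1 * 7^1*241^1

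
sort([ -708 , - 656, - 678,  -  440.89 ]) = [ - 708,-678, - 656, - 440.89 ]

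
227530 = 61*3730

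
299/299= 1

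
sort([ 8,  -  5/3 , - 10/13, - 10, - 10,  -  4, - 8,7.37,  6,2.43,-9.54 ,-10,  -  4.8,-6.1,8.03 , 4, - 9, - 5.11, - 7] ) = [ - 10,-10, -10, -9.54,-9 , - 8,- 7, - 6.1, -5.11,- 4.8, - 4, - 5/3 ,- 10/13,2.43, 4, 6, 7.37, 8, 8.03 ]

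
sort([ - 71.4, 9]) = [-71.4,9]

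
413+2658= 3071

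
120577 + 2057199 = 2177776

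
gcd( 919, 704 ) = 1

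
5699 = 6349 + -650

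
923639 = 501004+422635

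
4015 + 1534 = 5549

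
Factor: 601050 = 2^1*3^1*5^2*4007^1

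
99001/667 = 148 + 285/667 = 148.43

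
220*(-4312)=-948640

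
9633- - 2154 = 11787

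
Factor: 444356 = 2^2*11^1*10099^1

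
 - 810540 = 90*(-9006)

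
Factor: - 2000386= - 2^1*1000193^1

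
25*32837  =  820925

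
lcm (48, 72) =144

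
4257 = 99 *43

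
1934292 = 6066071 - 4131779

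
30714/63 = 487 + 11/21 = 487.52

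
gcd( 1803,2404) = 601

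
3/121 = 3/121  =  0.02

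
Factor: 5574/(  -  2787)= - 2  =  - 2^1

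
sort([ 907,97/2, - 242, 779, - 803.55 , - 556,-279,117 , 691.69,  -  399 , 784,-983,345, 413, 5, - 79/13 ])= [ - 983, - 803.55, - 556, - 399,-279,-242, -79/13, 5, 97/2,117,345,413, 691.69,779 , 784,907 ] 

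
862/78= 11 + 2/39 = 11.05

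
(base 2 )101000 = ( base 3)1111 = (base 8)50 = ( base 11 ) 37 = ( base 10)40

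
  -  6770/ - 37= 6770/37=182.97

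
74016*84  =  6217344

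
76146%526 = 402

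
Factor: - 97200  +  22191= - 3^1*11^1*2273^1 = - 75009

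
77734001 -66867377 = 10866624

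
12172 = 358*34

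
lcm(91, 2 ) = 182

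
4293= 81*53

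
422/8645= 422/8645= 0.05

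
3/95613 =1/31871 = 0.00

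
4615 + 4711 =9326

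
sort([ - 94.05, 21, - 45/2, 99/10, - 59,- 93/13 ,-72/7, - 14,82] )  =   [ - 94.05,  -  59,  -  45/2, - 14, - 72/7, - 93/13, 99/10,21,82 ] 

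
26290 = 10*2629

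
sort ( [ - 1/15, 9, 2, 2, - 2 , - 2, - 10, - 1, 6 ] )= [ - 10 , - 2, - 2 , - 1, - 1/15,2, 2,6, 9] 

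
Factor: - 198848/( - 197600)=478/475 = 2^1*5^( - 2)*19^( - 1)*239^1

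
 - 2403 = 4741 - 7144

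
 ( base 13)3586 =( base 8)16572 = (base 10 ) 7546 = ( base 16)1d7a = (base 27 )a9d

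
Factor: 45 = 3^2*5^1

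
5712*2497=14262864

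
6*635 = 3810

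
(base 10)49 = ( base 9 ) 54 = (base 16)31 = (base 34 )1F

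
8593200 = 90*95480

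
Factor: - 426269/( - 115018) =2^(- 1)*131^( - 1)*971^1 =971/262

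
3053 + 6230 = 9283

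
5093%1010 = 43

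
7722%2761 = 2200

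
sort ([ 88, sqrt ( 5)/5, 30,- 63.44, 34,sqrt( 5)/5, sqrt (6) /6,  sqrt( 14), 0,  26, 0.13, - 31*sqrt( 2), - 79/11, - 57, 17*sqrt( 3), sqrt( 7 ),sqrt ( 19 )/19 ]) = [ - 63.44, - 57, - 31* sqrt( 2) ,-79/11, 0, 0.13, sqrt( 19 ) /19, sqrt ( 6 )/6, sqrt( 5 ) /5, sqrt(5)/5,sqrt( 7), sqrt(14),  26,17*sqrt(3), 30, 34, 88]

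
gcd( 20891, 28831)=1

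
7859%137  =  50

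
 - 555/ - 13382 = 555/13382 = 0.04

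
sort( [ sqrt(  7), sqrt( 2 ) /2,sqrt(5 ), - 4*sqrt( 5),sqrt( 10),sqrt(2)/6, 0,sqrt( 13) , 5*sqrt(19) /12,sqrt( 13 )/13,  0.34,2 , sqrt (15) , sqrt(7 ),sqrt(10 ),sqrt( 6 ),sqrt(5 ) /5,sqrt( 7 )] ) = [ -4*sqrt(5 ),0 , sqrt( 2)/6,sqrt ( 13)/13, 0.34,sqrt( 5)/5,sqrt( 2) /2, 5*sqrt( 19) /12,2, sqrt(5 ), sqrt(6 ),  sqrt (7 ),sqrt ( 7) , sqrt (7), sqrt(10 ) , sqrt( 10),sqrt( 13), sqrt(15 )]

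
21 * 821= 17241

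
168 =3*56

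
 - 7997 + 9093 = 1096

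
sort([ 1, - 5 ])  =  [ - 5,1 ] 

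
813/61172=813/61172=0.01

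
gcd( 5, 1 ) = 1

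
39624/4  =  9906 = 9906.00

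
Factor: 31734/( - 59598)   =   - 41/77 = - 7^( - 1)*11^(-1)*41^1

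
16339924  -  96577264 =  - 80237340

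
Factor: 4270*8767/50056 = 18717545/25028 =2^(  -  2) * 5^1*7^1 * 11^1*61^1 * 797^1 *6257^( -1 ) 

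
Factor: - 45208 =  - 2^3*5651^1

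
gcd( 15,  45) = 15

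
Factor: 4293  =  3^4*53^1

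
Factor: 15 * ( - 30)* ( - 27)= 12150  =  2^1 * 3^5*5^2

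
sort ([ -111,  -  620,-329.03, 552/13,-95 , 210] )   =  [  -  620, - 329.03,-111, - 95, 552/13, 210]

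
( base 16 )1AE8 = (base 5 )210023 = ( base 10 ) 6888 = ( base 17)16E3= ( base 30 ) 7JI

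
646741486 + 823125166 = 1469866652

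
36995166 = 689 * 53694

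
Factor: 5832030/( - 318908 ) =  - 2916015/159454 = - 2^( - 1) * 3^1*5^1 *31^1*61^ ( -1)*1307^( - 1 )*6271^1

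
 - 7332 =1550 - 8882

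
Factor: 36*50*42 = 2^4*3^3* 5^2*7^1 = 75600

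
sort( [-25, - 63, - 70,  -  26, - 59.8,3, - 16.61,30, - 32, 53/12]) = [  -  70,-63, - 59.8, - 32,-26,-25, -16.61, 3, 53/12,30 ] 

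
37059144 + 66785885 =103845029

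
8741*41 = 358381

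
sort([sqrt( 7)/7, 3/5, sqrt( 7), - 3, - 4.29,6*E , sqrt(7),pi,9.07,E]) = [  -  4.29, - 3, sqrt( 7 )/7,  3/5,  sqrt(7) , sqrt (7), E, pi, 9.07,6 * E ] 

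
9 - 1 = 8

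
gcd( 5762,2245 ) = 1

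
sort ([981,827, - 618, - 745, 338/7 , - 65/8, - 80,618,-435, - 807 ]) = [  -  807, - 745,-618,- 435, -80,- 65/8, 338/7, 618, 827,981] 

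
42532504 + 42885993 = 85418497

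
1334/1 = 1334 = 1334.00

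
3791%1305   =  1181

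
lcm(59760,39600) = 3286800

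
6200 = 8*775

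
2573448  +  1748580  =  4322028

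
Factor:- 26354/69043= -2^1 * 13^( - 1 ) * 47^( -1 ) * 113^( - 1 ) * 13177^1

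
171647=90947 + 80700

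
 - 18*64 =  - 1152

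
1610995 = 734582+876413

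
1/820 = 1/820 = 0.00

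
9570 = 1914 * 5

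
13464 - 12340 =1124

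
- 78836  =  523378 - 602214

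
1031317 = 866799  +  164518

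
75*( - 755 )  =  - 56625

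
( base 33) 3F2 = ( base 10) 3764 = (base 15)11ae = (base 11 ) 2912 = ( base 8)7264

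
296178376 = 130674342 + 165504034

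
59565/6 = 19855/2 = 9927.50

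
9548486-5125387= 4423099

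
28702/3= 28702/3 = 9567.33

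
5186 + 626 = 5812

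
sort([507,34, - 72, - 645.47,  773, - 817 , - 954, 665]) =[ - 954, -817,  -  645.47,  -  72 , 34,507,665, 773]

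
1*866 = 866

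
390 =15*26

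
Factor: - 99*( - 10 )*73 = 72270   =  2^1*3^2*  5^1*11^1*73^1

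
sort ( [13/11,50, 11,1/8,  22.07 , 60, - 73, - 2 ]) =[  -  73, - 2, 1/8,13/11,11,22.07,50,60]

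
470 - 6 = 464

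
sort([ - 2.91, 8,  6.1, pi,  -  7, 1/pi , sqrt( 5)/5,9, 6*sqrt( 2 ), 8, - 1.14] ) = [ - 7, - 2.91, - 1.14,1/pi,sqrt ( 5) /5 , pi, 6.1, 8,8, 6*sqrt(2),9 ]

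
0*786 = 0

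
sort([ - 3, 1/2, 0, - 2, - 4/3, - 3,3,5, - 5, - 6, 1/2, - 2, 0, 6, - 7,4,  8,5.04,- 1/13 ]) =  [ - 7, - 6,-5,- 3, - 3, - 2,-2, - 4/3, - 1/13,0, 0,1/2,1/2,3,4, 5, 5.04,6,  8 ] 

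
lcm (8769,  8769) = 8769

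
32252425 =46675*691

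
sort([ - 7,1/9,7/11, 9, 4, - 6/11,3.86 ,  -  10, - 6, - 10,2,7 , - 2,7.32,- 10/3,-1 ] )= [ - 10, - 10,- 7, - 6, - 10/3, -2, - 1, - 6/11, 1/9 , 7/11, 2,3.86, 4,7,7.32,9]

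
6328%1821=865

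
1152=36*32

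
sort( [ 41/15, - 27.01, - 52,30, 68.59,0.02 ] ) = [ - 52,-27.01,0.02,41/15,30,68.59 ] 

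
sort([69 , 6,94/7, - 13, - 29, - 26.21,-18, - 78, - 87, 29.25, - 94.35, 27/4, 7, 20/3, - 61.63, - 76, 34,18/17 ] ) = [ - 94.35, - 87, - 78,-76, - 61.63, - 29, -26.21, - 18, - 13, 18/17, 6, 20/3, 27/4, 7,94/7, 29.25,  34, 69] 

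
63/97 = 63/97 = 0.65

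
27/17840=27/17840 = 0.00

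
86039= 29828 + 56211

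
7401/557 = 7401/557 = 13.29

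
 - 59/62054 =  - 1 + 61995/62054 = - 0.00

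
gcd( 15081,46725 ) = 3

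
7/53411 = 7/53411=0.00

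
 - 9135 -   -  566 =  - 8569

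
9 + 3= 12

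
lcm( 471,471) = 471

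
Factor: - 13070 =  -2^1 *5^1 * 1307^1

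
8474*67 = 567758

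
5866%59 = 25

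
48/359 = 48/359 = 0.13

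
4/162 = 2/81= 0.02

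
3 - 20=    - 17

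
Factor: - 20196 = -2^2*3^3*11^1* 17^1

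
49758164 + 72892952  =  122651116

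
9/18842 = 9/18842 = 0.00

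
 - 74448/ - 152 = 9306/19  =  489.79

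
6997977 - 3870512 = 3127465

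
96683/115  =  840 + 83/115 = 840.72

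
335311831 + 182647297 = 517959128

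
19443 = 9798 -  - 9645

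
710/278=355/139 = 2.55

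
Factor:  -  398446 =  - 2^1*17^1*11719^1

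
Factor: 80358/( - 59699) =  - 2^1*3^1 * 59^1 * 227^1* 59699^( -1)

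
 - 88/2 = -44 = -44.00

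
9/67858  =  9/67858 = 0.00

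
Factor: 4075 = 5^2  *163^1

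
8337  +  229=8566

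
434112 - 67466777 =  - 67032665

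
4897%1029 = 781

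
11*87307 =960377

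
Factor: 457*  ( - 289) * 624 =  - 2^4*3^1 * 13^1*17^2*457^1 = - 82413552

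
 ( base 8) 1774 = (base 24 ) 1ic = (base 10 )1020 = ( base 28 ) 18c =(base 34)U0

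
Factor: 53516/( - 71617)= - 2^2*7^( - 1 )*13^( - 1 )*17^1 = - 68/91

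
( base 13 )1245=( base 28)38g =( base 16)A20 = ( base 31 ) 2LJ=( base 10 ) 2592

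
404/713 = 404/713  =  0.57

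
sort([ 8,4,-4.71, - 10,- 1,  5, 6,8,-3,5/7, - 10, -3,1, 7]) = [ - 10, - 10 , -4.71,- 3 , - 3, - 1, 5/7,1, 4, 5,6,7,8,8]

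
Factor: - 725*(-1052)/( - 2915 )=-2^2*5^1*11^( - 1)*29^1*53^(-1 )*263^1 = - 152540/583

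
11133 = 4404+6729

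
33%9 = 6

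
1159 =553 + 606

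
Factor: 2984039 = 2984039^1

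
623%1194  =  623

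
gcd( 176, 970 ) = 2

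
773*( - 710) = -548830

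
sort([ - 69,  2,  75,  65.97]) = [- 69, 2, 65.97, 75] 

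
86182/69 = 86182/69 = 1249.01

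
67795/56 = 9685/8 = 1210.62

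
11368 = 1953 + 9415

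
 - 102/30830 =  - 51/15415 = - 0.00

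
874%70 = 34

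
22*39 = 858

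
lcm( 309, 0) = 0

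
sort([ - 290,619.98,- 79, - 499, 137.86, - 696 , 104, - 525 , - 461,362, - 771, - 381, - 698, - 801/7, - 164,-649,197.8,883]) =[ - 771, - 698, - 696,-649, - 525 , - 499, - 461,-381, - 290, - 164,  -  801/7, - 79, 104, 137.86, 197.8,362,619.98,883] 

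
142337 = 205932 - 63595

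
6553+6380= 12933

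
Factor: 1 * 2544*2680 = 6817920 = 2^7 * 3^1 * 5^1*53^1 * 67^1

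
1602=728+874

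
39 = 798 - 759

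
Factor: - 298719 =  - 3^2*33191^1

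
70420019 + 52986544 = 123406563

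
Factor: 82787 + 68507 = 2^1*11^1*13^1* 23^2 = 151294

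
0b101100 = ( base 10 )44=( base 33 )1b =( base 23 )1L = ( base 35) 19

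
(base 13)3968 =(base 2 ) 10000000000110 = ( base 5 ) 230243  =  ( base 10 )8198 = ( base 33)7he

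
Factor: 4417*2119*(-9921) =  -92856819783 = -3^1 * 7^1*13^1*163^1*631^1 * 3307^1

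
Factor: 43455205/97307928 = 2^(-3) * 3^(- 2 )*5^1*36527^( - 1 ) * 234893^1 = 1174465/2629944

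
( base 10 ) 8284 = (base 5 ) 231114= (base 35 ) 6qo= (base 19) 13I0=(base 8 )20134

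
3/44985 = 1/14995 = 0.00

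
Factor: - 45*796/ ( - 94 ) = 17910/47 = 2^1*3^2*5^1*47^( - 1)*199^1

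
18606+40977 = 59583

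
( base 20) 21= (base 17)27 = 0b101001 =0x29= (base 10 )41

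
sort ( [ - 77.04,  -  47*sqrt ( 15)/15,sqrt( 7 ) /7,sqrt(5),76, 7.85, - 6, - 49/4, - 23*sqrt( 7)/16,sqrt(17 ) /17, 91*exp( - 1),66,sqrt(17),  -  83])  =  [ - 83,-77.04, - 49/4, - 47*sqrt(15 )/15,-6, - 23*sqrt(7 ) /16,sqrt(17) /17,sqrt(7 )/7, sqrt(5),sqrt(17 ),7.85,91*exp(-1),66,76 ]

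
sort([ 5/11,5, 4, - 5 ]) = [ - 5, 5/11,  4,5]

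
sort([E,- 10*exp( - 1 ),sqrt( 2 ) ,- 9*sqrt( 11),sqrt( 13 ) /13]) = [ - 9 * sqrt( 11), - 10*exp( - 1),sqrt(13)/13, sqrt( 2 ),E]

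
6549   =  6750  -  201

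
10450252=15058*694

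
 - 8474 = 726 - 9200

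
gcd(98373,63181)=1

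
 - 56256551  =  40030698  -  96287249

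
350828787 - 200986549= 149842238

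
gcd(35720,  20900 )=380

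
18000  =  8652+9348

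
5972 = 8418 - 2446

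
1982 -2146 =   -  164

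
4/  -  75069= - 4/75069 = - 0.00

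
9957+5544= 15501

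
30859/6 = 30859/6=5143.17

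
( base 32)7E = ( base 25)9d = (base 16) ee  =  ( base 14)130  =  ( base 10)238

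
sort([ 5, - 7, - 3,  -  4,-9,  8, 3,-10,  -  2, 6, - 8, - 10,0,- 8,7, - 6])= [ - 10, - 10, - 9, - 8,  -  8 , -7,- 6, - 4 ,  -  3, - 2, 0, 3,5, 6, 7,8 ]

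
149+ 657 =806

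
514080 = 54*9520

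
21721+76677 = 98398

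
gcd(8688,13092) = 12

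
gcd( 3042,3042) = 3042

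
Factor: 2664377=487^1*5471^1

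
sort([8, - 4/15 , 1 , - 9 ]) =[ - 9, - 4/15  ,  1,8 ]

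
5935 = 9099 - 3164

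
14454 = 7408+7046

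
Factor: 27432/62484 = 2^1 * 3^2*41^( - 1) =18/41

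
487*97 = 47239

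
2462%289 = 150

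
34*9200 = 312800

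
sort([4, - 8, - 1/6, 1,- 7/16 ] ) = [-8,-7/16, - 1/6, 1  ,  4 ]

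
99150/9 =11016 + 2/3 = 11016.67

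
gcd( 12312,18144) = 648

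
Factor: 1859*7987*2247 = 3^1*7^3*11^1 * 13^2*107^1 *163^1 = 33363080751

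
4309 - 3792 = 517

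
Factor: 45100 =2^2*5^2*11^1*41^1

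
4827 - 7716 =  - 2889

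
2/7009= 2/7009 = 0.00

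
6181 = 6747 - 566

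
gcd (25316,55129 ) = 1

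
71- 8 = 63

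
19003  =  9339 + 9664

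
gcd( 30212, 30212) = 30212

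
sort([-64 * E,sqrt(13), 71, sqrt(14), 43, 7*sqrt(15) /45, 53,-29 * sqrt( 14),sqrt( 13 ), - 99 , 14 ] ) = [ - 64 * E,-29 * sqrt(14 ),  -  99,7*sqrt( 15)/45 , sqrt(13 ),sqrt(13), sqrt( 14 ), 14,43, 53, 71 ]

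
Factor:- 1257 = -3^1 *419^1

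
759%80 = 39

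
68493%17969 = 14586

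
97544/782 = 48772/391 = 124.74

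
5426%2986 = 2440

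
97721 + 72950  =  170671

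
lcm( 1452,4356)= 4356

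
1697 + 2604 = 4301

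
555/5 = 111= 111.00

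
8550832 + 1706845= 10257677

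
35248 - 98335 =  - 63087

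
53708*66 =3544728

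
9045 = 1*9045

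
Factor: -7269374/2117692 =  -  3634687/1058846= -  2^(- 1 )*7^1*53^1*97^1*101^1*529423^( - 1 ) 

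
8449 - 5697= 2752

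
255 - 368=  - 113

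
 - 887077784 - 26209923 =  - 913287707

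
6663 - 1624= 5039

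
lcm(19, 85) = 1615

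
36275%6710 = 2725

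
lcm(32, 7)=224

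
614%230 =154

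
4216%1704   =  808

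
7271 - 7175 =96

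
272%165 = 107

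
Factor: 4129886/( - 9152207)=-2^1*1619^(  -  1) * 5653^( - 1 ) * 2064943^1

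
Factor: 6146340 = 2^2*3^1*5^1*89^1*1151^1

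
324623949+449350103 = 773974052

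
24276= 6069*4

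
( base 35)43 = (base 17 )87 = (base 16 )8F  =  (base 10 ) 143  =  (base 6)355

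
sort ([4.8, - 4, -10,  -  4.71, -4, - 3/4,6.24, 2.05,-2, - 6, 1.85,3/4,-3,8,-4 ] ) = [ - 10,  -  6, - 4.71, - 4, - 4, - 4, - 3, - 2, - 3/4, 3/4, 1.85,2.05, 4.8,6.24,8] 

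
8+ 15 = 23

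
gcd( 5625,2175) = 75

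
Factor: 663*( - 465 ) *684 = -2^2*3^4*5^1*13^1*17^1*19^1*31^1=- 210873780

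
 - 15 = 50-65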